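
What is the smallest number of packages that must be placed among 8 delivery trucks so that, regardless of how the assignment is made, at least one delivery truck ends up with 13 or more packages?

With 96 packages one could put exactly 12 in each of the 8 delivery trucks, and no delivery truck would reach 13.
Pigeonhole: one more package must land in a delivery truck that already has 12, giving it 13.
So 8 × 12 + 1 = 97 packages are required.

97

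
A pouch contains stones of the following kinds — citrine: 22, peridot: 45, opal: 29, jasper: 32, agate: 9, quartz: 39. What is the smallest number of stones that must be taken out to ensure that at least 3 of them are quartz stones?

140

In the worst case for collecting quartz stones, every non-quartz stone comes out first.
There are 22 + 45 + 29 + 32 + 9 = 137 non-quartz stones altogether.
After those, each further stone must be quartz, so 137 + 3 = 140 draws guarantee 3 quartz stones.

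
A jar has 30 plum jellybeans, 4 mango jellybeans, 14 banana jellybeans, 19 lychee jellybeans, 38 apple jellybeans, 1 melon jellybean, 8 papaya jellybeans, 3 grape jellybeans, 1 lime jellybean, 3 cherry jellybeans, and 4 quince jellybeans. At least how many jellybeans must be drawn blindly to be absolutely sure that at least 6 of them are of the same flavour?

42

Pigeonhole: put each drawn jellybean into a box by flavour. The largest draw with every box below 6 takes min(count, 5) from each flavour; flavours with fewer than 5 contribute all they have.
Σ min(cᵢ, 5) = 5 + 4 + 5 + 5 + 5 + 1 + 5 + 3 + 1 + 3 + 4 = 41.
Draw number 41 + 1 = 42 must push one box to 6.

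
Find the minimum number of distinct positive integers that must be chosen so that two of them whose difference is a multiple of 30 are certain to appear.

31

Integers whose pairwise differences are multiples of 30 are exactly those sharing a remainder mod 30. By pigeonhole, the 30 residue classes mod 30 are the pigeonholes.
With 30 integers one could put 1 in each residue class and have no class reach 2.
The 31st integer pushes some class to 2, so 30·1 + 1 = 31.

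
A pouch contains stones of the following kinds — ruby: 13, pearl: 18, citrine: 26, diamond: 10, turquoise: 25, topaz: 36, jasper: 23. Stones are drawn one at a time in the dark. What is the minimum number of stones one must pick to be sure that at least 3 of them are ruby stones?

In the worst case for collecting ruby stones, every non-ruby stone comes out first.
There are 18 + 26 + 10 + 25 + 36 + 23 = 138 non-ruby stones altogether.
After those, each further stone must be ruby, so 138 + 3 = 141 draws guarantee 3 ruby stones.

141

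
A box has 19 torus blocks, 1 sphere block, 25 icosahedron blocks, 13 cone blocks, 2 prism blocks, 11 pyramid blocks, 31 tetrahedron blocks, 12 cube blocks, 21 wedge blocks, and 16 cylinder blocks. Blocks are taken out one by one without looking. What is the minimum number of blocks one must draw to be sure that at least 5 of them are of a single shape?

An adversary could hand out at most 4 blocks per shape (sphere, prism run out sooner): 4 + 1 + 4 + 4 + 2 + 4 + 4 + 4 + 4 + 4 = 35 blocks and still no shape has 5.
One more block lands in a shape already at 4, so 36 draws are enough and 35 are not.

36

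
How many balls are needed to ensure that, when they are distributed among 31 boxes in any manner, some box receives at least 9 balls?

249

With 248 balls one could put exactly 8 in each of the 31 boxes, and no box would reach 9.
One more ball must land in a box that already has 8, giving it 9.
So 31 × 8 + 1 = 249 balls are required.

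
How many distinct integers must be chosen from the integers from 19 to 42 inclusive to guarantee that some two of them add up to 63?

14

Group the elements by complementary pair {x, 63−x}: {21,42}, {22,41}, {23,40}, …, giving 11 two-element pairs and 2 integers whose partner 63−x falls outside [19,42].
By the pigeonhole principle, treating each of those 13 groups as a pigeonhole, one can pick one integer per group — 13 integers — with no two summing to 63.
The 14th integer lands in an occupied pair, forcing a sum of 63.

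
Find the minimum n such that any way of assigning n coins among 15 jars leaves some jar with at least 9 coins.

With 120 coins one could put exactly 8 in each of the 15 jars, and no jar would reach 9.
One more coin must land in a jar that already has 8, giving it 9.
So 15 × 8 + 1 = 121 coins are required.

121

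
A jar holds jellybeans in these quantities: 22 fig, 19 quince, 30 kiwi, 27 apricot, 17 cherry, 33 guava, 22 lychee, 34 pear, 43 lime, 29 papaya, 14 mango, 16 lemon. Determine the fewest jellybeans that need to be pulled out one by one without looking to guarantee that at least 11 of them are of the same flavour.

121

An adversary could hand out at most 10 jellybeans per flavour: 10 + 10 + 10 + 10 + 10 + 10 + 10 + 10 + 10 + 10 + 10 + 10 = 120 jellybeans and still no flavour has 11.
One more jellybean lands in a flavour already at 10, so 121 draws are enough and 120 are not.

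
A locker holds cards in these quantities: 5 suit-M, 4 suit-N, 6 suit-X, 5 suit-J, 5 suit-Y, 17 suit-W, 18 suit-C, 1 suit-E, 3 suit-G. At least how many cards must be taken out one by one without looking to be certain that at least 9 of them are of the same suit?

46

The 9 suits are the holes; the cards drawn are the pigeons.
To avoid 9 of any one suit, the worst case takes at most 8 of each suit, or every card of a suit that has fewer than 8.
That gives 5 + 4 + 6 + 5 + 5 + 8 + 8 + 1 + 3 = 45 cards with no suit reaching 9.
The next card forces some suit to 9, so 45 + 1 = 46.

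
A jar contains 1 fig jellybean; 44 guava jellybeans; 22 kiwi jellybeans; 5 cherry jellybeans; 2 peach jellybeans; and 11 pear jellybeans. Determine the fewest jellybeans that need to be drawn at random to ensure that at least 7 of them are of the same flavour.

27

By the pigeonhole principle, the 6 flavours are the holes; the jellybeans drawn are the pigeons.
To avoid 7 of any one flavour, the worst case takes at most 6 of each flavour, or every jellybean of a flavour that has fewer than 6.
That gives 1 + 6 + 6 + 5 + 2 + 6 = 26 jellybeans with no flavour reaching 7.
The next jellybean forces some flavour to 7, so 26 + 1 = 27.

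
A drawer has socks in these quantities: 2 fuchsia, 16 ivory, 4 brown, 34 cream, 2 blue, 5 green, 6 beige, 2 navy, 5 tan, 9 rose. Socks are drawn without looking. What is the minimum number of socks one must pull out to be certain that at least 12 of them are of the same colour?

58

The 10 colours are the holes; the socks drawn are the pigeons.
To avoid 12 of any one colour, the worst case takes at most 11 of each colour, or every sock of a colour that has fewer than 11.
That gives 2 + 11 + 4 + 11 + 2 + 5 + 6 + 2 + 5 + 9 = 57 socks with no colour reaching 12.
The next sock forces some colour to 12, so 57 + 1 = 58.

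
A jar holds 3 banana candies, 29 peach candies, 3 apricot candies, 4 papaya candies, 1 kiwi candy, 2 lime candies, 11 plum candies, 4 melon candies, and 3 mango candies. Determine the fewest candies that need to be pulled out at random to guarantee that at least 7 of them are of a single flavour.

Put each drawn candy into a box by flavour. The largest draw with every box below 7 takes min(count, 6) from each flavour; flavours with fewer than 6 contribute all they have.
Σ min(cᵢ, 6) = 3 + 6 + 3 + 4 + 1 + 2 + 6 + 4 + 3 = 32.
Draw number 32 + 1 = 33 must push one box to 7.

33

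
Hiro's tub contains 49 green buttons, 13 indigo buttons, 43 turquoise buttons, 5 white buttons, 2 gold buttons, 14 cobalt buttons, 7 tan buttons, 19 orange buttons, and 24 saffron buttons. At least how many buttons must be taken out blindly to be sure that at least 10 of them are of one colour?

The 9 colours are the holes; the buttons drawn are the pigeons.
To avoid 10 of any one colour, the worst case takes at most 9 of each colour, or every button of a colour that has fewer than 9.
That gives 9 + 9 + 9 + 5 + 2 + 9 + 7 + 9 + 9 = 68 buttons with no colour reaching 10.
The next button forces some colour to 10, so 68 + 1 = 69.

69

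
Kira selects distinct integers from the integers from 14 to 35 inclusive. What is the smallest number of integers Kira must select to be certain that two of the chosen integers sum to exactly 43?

Group the elements by complementary pair {x, 43−x}: {14,29}, {15,28}, {16,27}, …, giving 8 two-element pairs and 6 integers whose partner 43−x falls outside [14,35].
By pigeonhole, treating each of those 14 groups as a pigeonhole, one can pick one integer per group — 14 integers — with no two summing to 43.
The 15th integer lands in an occupied pair, forcing a sum of 43.

15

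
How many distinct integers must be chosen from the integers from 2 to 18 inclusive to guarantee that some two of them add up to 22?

A set avoiding the sum 22 can contain at most one of each pair {x, 22−x}, plus the 3 elements whose complement lies outside the range or equal to its own complement.
The integers 2, …, 11 (10 of them) are such a set: any two sum to at least 2+3 = 5 and at most 10+11 = 21 < 22.
By pigeonhole, any 11th integer completes one of the 7 pairs, so 11 choices force a sum of 22.

11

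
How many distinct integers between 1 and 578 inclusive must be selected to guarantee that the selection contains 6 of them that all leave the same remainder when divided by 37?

186

By the pigeonhole principle, the 37 residue classes mod 37 are the pigeonholes.
With 185 integers one could put 5 in each residue class and have no class reach 6.
The 186th integer pushes some class to 6, so 37·5 + 1 = 186.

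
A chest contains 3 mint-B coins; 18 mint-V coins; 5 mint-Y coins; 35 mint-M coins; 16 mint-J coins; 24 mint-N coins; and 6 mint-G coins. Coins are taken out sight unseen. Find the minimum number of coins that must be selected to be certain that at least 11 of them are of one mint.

55

An adversary could hand out at most 10 coins per mint (mint-B, mint-Y, mint-G run out sooner): 3 + 10 + 5 + 10 + 10 + 10 + 6 = 54 coins and still no mint has 11.
One more coin lands in a mint already at 10, so 55 draws are enough and 54 are not.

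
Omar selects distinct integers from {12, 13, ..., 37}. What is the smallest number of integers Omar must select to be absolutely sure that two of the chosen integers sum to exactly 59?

A set avoiding the sum 59 can contain at most one of each pair {x, 59−x}, plus the 10 elements whose complement lies outside the range.
The integers 12, …, 29 (18 of them) are such a set: any two sum to at least 12+13 = 25 and at most 28+29 = 57 < 59.
By pigeonhole, any 19th integer completes one of the 8 pairs, so 19 choices force a sum of 59.

19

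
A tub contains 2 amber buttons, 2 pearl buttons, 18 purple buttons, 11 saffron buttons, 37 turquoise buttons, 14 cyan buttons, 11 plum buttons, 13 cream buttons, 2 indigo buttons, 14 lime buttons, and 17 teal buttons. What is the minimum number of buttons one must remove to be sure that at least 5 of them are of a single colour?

An adversary could hand out at most 4 buttons per colour (amber, pearl, indigo run out sooner): 2 + 2 + 4 + 4 + 4 + 4 + 4 + 4 + 2 + 4 + 4 = 38 buttons and still no colour has 5.
One more button lands in a colour already at 4, so 39 draws are enough and 38 are not.

39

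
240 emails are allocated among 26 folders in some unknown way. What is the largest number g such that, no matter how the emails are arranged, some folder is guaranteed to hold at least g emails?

10

By the pigeonhole principle, the 26 folders are the holes and the 240 emails are the pigeons.
If every folder held at most 9 emails, the total would be at most 26 × 9 = 234, which is less than 240.
So some folder holds at least ⌈240/26⌉ = 10 emails.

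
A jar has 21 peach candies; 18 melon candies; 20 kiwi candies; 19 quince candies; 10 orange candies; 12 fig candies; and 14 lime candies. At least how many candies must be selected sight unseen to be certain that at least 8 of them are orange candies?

In the worst case for collecting orange candies, every non-orange candy comes out first.
There are 21 + 18 + 20 + 19 + 12 + 14 = 104 non-orange candies altogether.
After those, each further candy must be orange, so 104 + 8 = 112 draws guarantee 8 orange candies.

112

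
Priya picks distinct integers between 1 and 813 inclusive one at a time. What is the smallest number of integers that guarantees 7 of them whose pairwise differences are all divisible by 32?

193

Integers whose pairwise differences are multiples of 32 are exactly those sharing a remainder mod 32. The 32 residue classes mod 32 are the pigeonholes.
With 192 integers one could put 6 in each residue class and have no class reach 7.
The 193rd integer pushes some class to 7, so 32·6 + 1 = 193.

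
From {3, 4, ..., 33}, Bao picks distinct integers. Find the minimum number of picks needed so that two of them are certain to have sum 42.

20

A set avoiding the sum 42 can contain at most one of each pair {x, 42−x}, plus the 7 elements whose complement lies outside the range or equal to its own complement.
The integers 3, …, 21 (19 of them) are such a set: any two sum to at least 3+4 = 7 and at most 20+21 = 41 < 42.
Any 20th integer completes one of the 12 pairs, so 20 choices force a sum of 42.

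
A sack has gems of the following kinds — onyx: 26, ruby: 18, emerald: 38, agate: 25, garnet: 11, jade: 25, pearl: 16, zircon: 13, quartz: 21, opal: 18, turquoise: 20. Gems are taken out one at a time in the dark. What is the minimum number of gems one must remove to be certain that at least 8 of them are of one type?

An adversary could hand out at most 7 gems per type: 7 + 7 + 7 + 7 + 7 + 7 + 7 + 7 + 7 + 7 + 7 = 77 gems and still no type has 8.
One more gem lands in a type already at 7, so 78 draws are enough and 77 are not.

78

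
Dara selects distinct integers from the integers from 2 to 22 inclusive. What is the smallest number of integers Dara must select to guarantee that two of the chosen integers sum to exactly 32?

16

A set avoiding the sum 32 can contain at most one of each pair {x, 32−x}, plus the 9 elements whose complement lies outside the range or equal to its own complement.
The integers 2, …, 16 (15 of them) are such a set: any two sum to at least 2+3 = 5 and at most 15+16 = 31 < 32.
By pigeonhole, any 16th integer completes one of the 6 pairs, so 16 choices force a sum of 32.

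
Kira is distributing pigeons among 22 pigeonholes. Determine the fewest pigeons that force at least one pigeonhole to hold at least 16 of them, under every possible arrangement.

331

With 330 pigeons one could put exactly 15 in each of the 22 pigeonholes, and no pigeonhole would reach 16.
By pigeonhole, one more pigeon must land in a pigeonhole that already has 15, giving it 16.
So 22 × 15 + 1 = 331 pigeons are required.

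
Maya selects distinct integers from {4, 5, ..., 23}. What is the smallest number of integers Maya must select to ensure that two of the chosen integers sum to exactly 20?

A set avoiding the sum 20 can contain at most one of each pair {x, 20−x}, plus the 8 elements whose complement lies outside the range or equal to its own complement.
The integers 10, …, 23 (14 of them) are such a set: any two sum to at least 10+11 = 21 > 20.
By pigeonhole, any 15th integer completes one of the 6 pairs, so 15 choices force a sum of 20.

15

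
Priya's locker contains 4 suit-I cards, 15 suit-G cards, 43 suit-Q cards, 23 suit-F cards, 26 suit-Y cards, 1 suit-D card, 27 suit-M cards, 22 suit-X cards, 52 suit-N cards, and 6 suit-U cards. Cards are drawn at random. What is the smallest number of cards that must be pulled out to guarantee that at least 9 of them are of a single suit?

68

Put each drawn card into a box by suit. The largest draw with every box below 9 takes min(count, 8) from each suit; suits with fewer than 8 contribute all they have.
Σ min(cᵢ, 8) = 4 + 8 + 8 + 8 + 8 + 1 + 8 + 8 + 8 + 6 = 67.
Draw number 67 + 1 = 68 must push one box to 9.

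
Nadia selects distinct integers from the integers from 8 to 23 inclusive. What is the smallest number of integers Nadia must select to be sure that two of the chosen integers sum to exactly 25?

Two chosen integers sum to 25 exactly when both halves of some pair {x, 25−x} with 8 ≤ x ≤ 25−x ≤ 17 are chosen — 5 such pairs.
The remaining 6 elements (those with no distinct partner in range) can never complete a 25-sum, so the worst case takes all of them and one from each pair: 6 + 5 = 11.
The 12th integer has to be the second member of some pair, so 11 + 1 = 12.

12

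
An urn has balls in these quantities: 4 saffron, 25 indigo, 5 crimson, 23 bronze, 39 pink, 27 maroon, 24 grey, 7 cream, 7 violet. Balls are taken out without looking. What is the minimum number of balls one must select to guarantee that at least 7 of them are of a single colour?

52

An adversary could hand out at most 6 balls per colour (saffron, crimson run out sooner): 4 + 6 + 5 + 6 + 6 + 6 + 6 + 6 + 6 = 51 balls and still no colour has 7.
One more ball lands in a colour already at 6, so 52 draws are enough and 51 are not.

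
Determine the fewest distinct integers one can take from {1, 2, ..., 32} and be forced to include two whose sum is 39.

20

Group the elements by complementary pair {x, 39−x}: {7,32}, {8,31}, {9,30}, …, giving 13 two-element pairs and 6 integers whose partner 39−x falls outside [1,32].
Treating each of those 19 groups as a pigeonhole, one can pick one integer per group — 19 integers — with no two summing to 39.
The 20th integer lands in an occupied pair, forcing a sum of 39.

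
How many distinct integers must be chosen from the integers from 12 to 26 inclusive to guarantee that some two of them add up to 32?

Group the elements by complementary pair {x, 32−x}: {12,20}, {13,19}, {14,18}, …, giving 4 two-element pairs, the single value 16 (it cannot pair with itself since the integers are distinct), and 6 integers whose partner 32−x falls outside [12,26].
By pigeonhole, treating each of those 11 groups as a pigeonhole, one can pick one integer per group — 11 integers — with no two summing to 32.
The 12th integer lands in an occupied pair, forcing a sum of 32.

12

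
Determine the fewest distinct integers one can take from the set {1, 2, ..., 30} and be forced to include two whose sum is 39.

Two chosen integers sum to 39 exactly when both halves of some pair {x, 39−x} with 9 ≤ x ≤ 39−x ≤ 30 are chosen — 11 such pairs.
The remaining 8 elements (those with no distinct partner in range) can never complete a 39-sum, so the worst case takes all of them and one from each pair: 8 + 11 = 19.
By the pigeonhole principle, the 20th integer has to be the second member of some pair, so 19 + 1 = 20.

20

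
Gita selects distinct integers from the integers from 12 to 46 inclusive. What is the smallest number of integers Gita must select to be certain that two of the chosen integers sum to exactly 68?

Group the elements by complementary pair {x, 68−x}: {22,46}, {23,45}, {24,44}, …, giving 12 two-element pairs, the single value 34 (it cannot pair with itself since the integers are distinct), and 10 integers whose partner 68−x falls outside [12,46].
By the pigeonhole principle, treating each of those 23 groups as a pigeonhole, one can pick one integer per group — 23 integers — with no two summing to 68.
The 24th integer lands in an occupied pair, forcing a sum of 68.

24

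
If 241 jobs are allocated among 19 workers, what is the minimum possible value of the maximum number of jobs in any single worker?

The 19 workers are the holes and the 241 jobs are the pigeons.
If every worker held at most 12 jobs, the total would be at most 19 × 12 = 228, which is less than 241.
So some worker holds at least ⌈241/19⌉ = 13 jobs.

13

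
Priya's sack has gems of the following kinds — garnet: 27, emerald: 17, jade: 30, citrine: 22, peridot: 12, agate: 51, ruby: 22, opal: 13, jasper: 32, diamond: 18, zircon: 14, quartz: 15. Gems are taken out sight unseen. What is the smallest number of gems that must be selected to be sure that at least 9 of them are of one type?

Pigeonhole: put each drawn gem into a box by type. The largest draw with every box below 9 takes min(count, 8) from each type.
Σ min(cᵢ, 8) = 8 + 8 + 8 + 8 + 8 + 8 + 8 + 8 + 8 + 8 + 8 + 8 = 96.
Draw number 96 + 1 = 97 must push one box to 9.

97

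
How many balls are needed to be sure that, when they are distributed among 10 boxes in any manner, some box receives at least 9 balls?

81

With 80 balls one could put exactly 8 in each of the 10 boxes, and no box would reach 9.
One more ball must land in a box that already has 8, giving it 9.
So 10 × 8 + 1 = 81 balls are required.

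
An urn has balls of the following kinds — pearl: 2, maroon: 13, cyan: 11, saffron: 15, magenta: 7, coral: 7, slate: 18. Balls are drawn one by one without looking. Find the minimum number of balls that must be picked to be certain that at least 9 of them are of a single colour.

49

By the pigeonhole principle, the 7 colours are the holes; the balls drawn are the pigeons.
To avoid 9 of any one colour, the worst case takes at most 8 of each colour, or every ball of a colour that has fewer than 8.
That gives 2 + 8 + 8 + 8 + 7 + 7 + 8 = 48 balls with no colour reaching 9.
The next ball forces some colour to 9, so 48 + 1 = 49.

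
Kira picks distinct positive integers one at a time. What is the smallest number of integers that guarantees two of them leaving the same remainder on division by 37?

The 37 residue classes mod 37 are the pigeonholes.
With 37 integers one could put 1 in each residue class and have no class reach 2.
The 38th integer pushes some class to 2, so 37·1 + 1 = 38.

38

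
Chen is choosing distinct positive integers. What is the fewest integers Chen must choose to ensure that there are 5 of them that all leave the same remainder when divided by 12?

Pigeonhole: the 12 residue classes mod 12 are the pigeonholes.
With 48 integers one could put 4 in each residue class and have no class reach 5.
The 49th integer pushes some class to 5, so 12·4 + 1 = 49.

49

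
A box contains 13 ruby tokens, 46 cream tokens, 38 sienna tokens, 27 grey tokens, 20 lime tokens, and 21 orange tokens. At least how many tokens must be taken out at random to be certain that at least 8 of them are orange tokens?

In the worst case for collecting orange tokens, every non-orange token comes out first.
There are 13 + 46 + 38 + 27 + 20 = 144 non-orange tokens altogether.
After those, each further token must be orange, so 144 + 8 = 152 draws guarantee 8 orange tokens.

152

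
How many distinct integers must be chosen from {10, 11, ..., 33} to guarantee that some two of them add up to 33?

Group the elements by complementary pair {x, 33−x}: {10,23}, {11,22}, {12,21}, …, giving 7 two-element pairs and 10 integers whose partner 33−x falls outside [10,33].
Treating each of those 17 groups as a pigeonhole, one can pick one integer per group — 17 integers — with no two summing to 33.
The 18th integer lands in an occupied pair, forcing a sum of 33.

18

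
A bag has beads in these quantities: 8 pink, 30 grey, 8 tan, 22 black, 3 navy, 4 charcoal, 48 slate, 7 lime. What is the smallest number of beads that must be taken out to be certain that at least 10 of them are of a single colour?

Put each drawn bead into a box by colour. The largest draw with every box below 10 takes min(count, 9) from each colour; colours with fewer than 9 contribute all they have.
Σ min(cᵢ, 9) = 8 + 9 + 8 + 9 + 3 + 4 + 9 + 7 = 57.
Draw number 57 + 1 = 58 must push one box to 10.

58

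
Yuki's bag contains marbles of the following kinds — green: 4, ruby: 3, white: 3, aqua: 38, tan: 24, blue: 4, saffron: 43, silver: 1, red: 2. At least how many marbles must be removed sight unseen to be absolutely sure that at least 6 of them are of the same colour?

Put each drawn marble into a box by colour. The largest draw with every box below 6 takes min(count, 5) from each colour; colours with fewer than 5 contribute all they have.
Σ min(cᵢ, 5) = 4 + 3 + 3 + 5 + 5 + 4 + 5 + 1 + 2 = 32.
Draw number 32 + 1 = 33 must push one box to 6.

33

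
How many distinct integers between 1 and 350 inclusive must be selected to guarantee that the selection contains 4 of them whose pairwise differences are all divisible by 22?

Integers whose pairwise differences are multiples of 22 are exactly those sharing a remainder mod 22. Pigeonhole: the 22 residue classes mod 22 are the pigeonholes.
With 66 integers one could put 3 in each residue class and have no class reach 4.
The 67th integer pushes some class to 4, so 22·3 + 1 = 67.

67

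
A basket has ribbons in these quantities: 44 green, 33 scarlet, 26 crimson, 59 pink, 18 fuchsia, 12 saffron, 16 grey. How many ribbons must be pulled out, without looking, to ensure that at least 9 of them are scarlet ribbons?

184

In the worst case for collecting scarlet ribbons, every non-scarlet ribbon comes out first.
There are 44 + 26 + 59 + 18 + 12 + 16 = 175 non-scarlet ribbons altogether.
After those, each further ribbon must be scarlet, so 175 + 9 = 184 draws guarantee 9 scarlet ribbons.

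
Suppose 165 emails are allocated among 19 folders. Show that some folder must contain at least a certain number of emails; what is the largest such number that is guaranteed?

The 19 folders are the holes and the 165 emails are the pigeons.
If every folder held at most 8 emails, the total would be at most 19 × 8 = 152, which is less than 165.
So some folder holds at least ⌈165/19⌉ = 9 emails.

9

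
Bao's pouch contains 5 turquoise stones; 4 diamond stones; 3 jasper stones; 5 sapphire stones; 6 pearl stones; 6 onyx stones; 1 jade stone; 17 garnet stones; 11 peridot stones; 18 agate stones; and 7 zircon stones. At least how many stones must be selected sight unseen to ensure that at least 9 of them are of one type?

62

By pigeonhole, put each drawn stone into a box by type. The largest draw with every box below 9 takes min(count, 8) from each type; types with fewer than 8 contribute all they have.
Σ min(cᵢ, 8) = 5 + 4 + 3 + 5 + 6 + 6 + 1 + 8 + 8 + 8 + 7 = 61.
Draw number 61 + 1 = 62 must push one box to 9.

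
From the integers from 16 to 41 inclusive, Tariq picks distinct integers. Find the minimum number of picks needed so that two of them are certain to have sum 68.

Two chosen integers sum to 68 exactly when both halves of some pair {x, 68−x} with 27 ≤ x ≤ 68−x ≤ 41 are chosen — 7 such pairs.
The remaining 12 elements (those with no distinct partner in range) can never complete a 68-sum, so the worst case takes all of them and one from each pair: 12 + 7 = 19.
By pigeonhole, the 20th integer has to be the second member of some pair, so 19 + 1 = 20.

20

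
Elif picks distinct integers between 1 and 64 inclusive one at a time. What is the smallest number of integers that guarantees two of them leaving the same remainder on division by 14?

15

The 14 residue classes mod 14 are the pigeonholes.
With 14 integers one could put 1 in each residue class and have no class reach 2.
The 15th integer pushes some class to 2, so 14·1 + 1 = 15.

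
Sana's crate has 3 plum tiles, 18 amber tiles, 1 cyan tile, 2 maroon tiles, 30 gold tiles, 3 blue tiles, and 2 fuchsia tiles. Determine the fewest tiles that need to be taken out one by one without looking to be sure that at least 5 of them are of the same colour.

20

Pigeonhole: put each drawn tile into a box by colour. The largest draw with every box below 5 takes min(count, 4) from each colour; colours with fewer than 4 contribute all they have.
Σ min(cᵢ, 4) = 3 + 4 + 1 + 2 + 4 + 3 + 2 = 19.
Draw number 19 + 1 = 20 must push one box to 5.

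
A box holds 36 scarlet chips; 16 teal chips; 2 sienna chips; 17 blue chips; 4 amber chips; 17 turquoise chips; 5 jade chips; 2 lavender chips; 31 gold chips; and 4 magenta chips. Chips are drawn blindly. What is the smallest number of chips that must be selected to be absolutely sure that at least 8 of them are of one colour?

53

An adversary could hand out at most 7 chips per colour (5 colours run out sooner): 7 + 7 + 2 + 7 + 4 + 7 + 5 + 2 + 7 + 4 = 52 chips and still no colour has 8.
One more chip lands in a colour already at 7, so 53 draws are enough and 52 are not.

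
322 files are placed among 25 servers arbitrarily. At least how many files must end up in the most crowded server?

The 25 servers are the holes and the 322 files are the pigeons.
If every server held at most 12 files, the total would be at most 25 × 12 = 300, which is less than 322.
So some server holds at least ⌈322/25⌉ = 13 files.

13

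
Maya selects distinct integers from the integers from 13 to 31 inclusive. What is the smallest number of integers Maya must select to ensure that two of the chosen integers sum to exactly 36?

Two chosen integers sum to 36 exactly when both halves of some pair {x, 36−x} with 13 ≤ x ≤ 36−x ≤ 23 are chosen — 5 such pairs.
The remaining 9 elements (those with no distinct partner in range) can never complete a 36-sum, so the worst case takes all of them and one from each pair: 9 + 5 = 14.
By the pigeonhole principle, the 15th integer has to be the second member of some pair, so 14 + 1 = 15.

15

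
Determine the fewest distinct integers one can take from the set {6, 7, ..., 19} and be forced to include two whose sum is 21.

10

Group the elements by complementary pair {x, 21−x}: {6,15}, {7,14}, {8,13}, …, giving 5 two-element pairs and 4 integers whose partner 21−x falls outside [6,19].
By pigeonhole, treating each of those 9 groups as a pigeonhole, one can pick one integer per group — 9 integers — with no two summing to 21.
The 10th integer lands in an occupied pair, forcing a sum of 21.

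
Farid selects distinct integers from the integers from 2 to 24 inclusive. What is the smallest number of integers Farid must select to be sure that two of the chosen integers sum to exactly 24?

14

Two chosen integers sum to 24 exactly when both halves of some pair {x, 24−x} with 2 ≤ x ≤ 24−x ≤ 22 are chosen — 10 such pairs.
The remaining 3 elements (those with no distinct partner in range) can never complete a 24-sum, so the worst case takes all of them and one from each pair: 3 + 10 = 13.
Pigeonhole: the 14th integer has to be the second member of some pair, so 13 + 1 = 14.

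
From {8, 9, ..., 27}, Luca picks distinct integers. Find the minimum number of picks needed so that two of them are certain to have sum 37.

12

Two chosen integers sum to 37 exactly when both halves of some pair {x, 37−x} with 10 ≤ x ≤ 37−x ≤ 27 are chosen — 9 such pairs.
The remaining 2 elements (those with no distinct partner in range) can never complete a 37-sum, so the worst case takes all of them and one from each pair: 2 + 9 = 11.
By pigeonhole, the 12th integer has to be the second member of some pair, so 11 + 1 = 12.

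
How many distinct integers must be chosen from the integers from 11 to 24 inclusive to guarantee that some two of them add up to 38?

Two chosen integers sum to 38 exactly when both halves of some pair {x, 38−x} with 14 ≤ x ≤ 38−x ≤ 24 are chosen — 5 such pairs.
The remaining 4 elements (those with no distinct partner in range) can never complete a 38-sum, so the worst case takes all of them and one from each pair: 4 + 5 = 9.
By the pigeonhole principle, the 10th integer has to be the second member of some pair, so 9 + 1 = 10.

10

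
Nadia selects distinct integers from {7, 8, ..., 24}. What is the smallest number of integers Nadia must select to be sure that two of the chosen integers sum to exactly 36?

13

Group the elements by complementary pair {x, 36−x}: {12,24}, {13,23}, {14,22}, …, giving 6 two-element pairs, the single value 18 (it cannot pair with itself since the integers are distinct), and 5 integers whose partner 36−x falls outside [7,24].
Treating each of those 12 groups as a pigeonhole, one can pick one integer per group — 12 integers — with no two summing to 36.
The 13th integer lands in an occupied pair, forcing a sum of 36.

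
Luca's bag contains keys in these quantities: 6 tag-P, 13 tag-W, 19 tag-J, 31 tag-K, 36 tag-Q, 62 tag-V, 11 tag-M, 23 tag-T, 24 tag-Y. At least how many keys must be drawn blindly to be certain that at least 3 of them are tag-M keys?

217

In the worst case for collecting tag-M keys, every non-tag-M key comes out first.
There are 6 + 13 + 19 + 31 + 36 + 62 + 23 + 24 = 214 non-tag-M keys altogether.
After those, each further key must be tag-M, so 214 + 3 = 217 draws guarantee 3 tag-M keys.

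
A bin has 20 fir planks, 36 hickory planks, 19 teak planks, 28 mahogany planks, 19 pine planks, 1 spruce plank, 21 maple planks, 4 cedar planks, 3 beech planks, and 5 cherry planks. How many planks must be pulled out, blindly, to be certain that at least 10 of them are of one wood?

The 10 woods are the holes; the planks drawn are the pigeons.
To avoid 10 of any one wood, the worst case takes at most 9 of each wood, or every plank of a wood that has fewer than 9.
That gives 9 + 9 + 9 + 9 + 9 + 1 + 9 + 4 + 3 + 5 = 67 planks with no wood reaching 10.
The next plank forces some wood to 10, so 67 + 1 = 68.

68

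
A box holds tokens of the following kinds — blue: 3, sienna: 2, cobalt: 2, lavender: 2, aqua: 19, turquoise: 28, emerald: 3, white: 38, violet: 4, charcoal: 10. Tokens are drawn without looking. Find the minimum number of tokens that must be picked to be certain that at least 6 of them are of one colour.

37

By pigeonhole, put each drawn token into a box by colour. The largest draw with every box below 6 takes min(count, 5) from each colour; colours with fewer than 5 contribute all they have.
Σ min(cᵢ, 5) = 3 + 2 + 2 + 2 + 5 + 5 + 3 + 5 + 4 + 5 = 36.
Draw number 36 + 1 = 37 must push one box to 6.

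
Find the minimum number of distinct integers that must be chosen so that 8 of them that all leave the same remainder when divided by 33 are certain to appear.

By the pigeonhole principle, the 33 residue classes mod 33 are the pigeonholes.
With 231 integers one could put 7 in each residue class and have no class reach 8.
The 232nd integer pushes some class to 8, so 33·7 + 1 = 232.

232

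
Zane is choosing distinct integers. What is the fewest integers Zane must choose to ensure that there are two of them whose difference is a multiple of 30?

Integers whose pairwise differences are multiples of 30 are exactly those sharing a remainder mod 30. The 30 residue classes mod 30 are the pigeonholes.
With 30 integers one could put 1 in each residue class and have no class reach 2.
The 31st integer pushes some class to 2, so 30·1 + 1 = 31.

31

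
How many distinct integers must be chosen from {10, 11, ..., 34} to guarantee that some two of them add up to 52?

18

A set avoiding the sum 52 can contain at most one of each pair {x, 52−x}, plus the 9 elements whose complement lies outside the range or equal to its own complement.
The integers 10, …, 26 (17 of them) are such a set: any two sum to at least 10+11 = 21 and at most 25+26 = 51 < 52.
By the pigeonhole principle, any 18th integer completes one of the 8 pairs, so 18 choices force a sum of 52.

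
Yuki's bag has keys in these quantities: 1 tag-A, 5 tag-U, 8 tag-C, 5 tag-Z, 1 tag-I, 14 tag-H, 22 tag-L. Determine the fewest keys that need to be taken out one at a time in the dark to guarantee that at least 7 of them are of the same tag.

Pigeonhole: put each drawn key into a box by tag. The largest draw with every box below 7 takes min(count, 6) from each tag; tags with fewer than 6 contribute all they have.
Σ min(cᵢ, 6) = 1 + 5 + 6 + 5 + 1 + 6 + 6 = 30.
Draw number 30 + 1 = 31 must push one box to 7.

31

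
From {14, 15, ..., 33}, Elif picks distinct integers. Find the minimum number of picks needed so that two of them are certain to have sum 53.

A set avoiding the sum 53 can contain at most one of each pair {x, 53−x}, plus the 6 elements whose complement lies outside the range.
The integers 14, …, 26 (13 of them) are such a set: any two sum to at least 14+15 = 29 and at most 25+26 = 51 < 53.
Any 14th integer completes one of the 7 pairs, so 14 choices force a sum of 53.

14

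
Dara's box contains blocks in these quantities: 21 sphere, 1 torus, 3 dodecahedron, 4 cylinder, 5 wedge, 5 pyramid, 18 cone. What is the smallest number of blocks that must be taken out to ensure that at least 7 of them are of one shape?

By pigeonhole, the 7 shapes are the holes; the blocks drawn are the pigeons.
To avoid 7 of any one shape, the worst case takes at most 6 of each shape, or every block of a shape that has fewer than 6.
That gives 6 + 1 + 3 + 4 + 5 + 5 + 6 = 30 blocks with no shape reaching 7.
The next block forces some shape to 7, so 30 + 1 = 31.

31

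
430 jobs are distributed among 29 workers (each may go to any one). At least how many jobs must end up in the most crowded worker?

15

The 29 workers are the holes and the 430 jobs are the pigeons.
If every worker held at most 14 jobs, the total would be at most 29 × 14 = 406, which is less than 430.
So some worker holds at least ⌈430/29⌉ = 15 jobs.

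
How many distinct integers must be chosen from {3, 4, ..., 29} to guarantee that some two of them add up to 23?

Group the elements by complementary pair {x, 23−x}: {3,20}, {4,19}, {5,18}, …, giving 9 two-element pairs and 9 integers whose partner 23−x falls outside [3,29].
By pigeonhole, treating each of those 18 groups as a pigeonhole, one can pick one integer per group — 18 integers — with no two summing to 23.
The 19th integer lands in an occupied pair, forcing a sum of 23.

19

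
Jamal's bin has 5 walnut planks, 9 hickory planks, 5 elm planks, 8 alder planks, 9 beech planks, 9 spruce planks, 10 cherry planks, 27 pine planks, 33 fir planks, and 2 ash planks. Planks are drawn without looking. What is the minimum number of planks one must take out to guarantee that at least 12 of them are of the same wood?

An adversary could hand out at most 11 planks per wood (8 woods run out sooner): 5 + 9 + 5 + 8 + 9 + 9 + 10 + 11 + 11 + 2 = 79 planks and still no wood has 12.
By pigeonhole, one more plank lands in a wood already at 11, so 80 draws are enough and 79 are not.

80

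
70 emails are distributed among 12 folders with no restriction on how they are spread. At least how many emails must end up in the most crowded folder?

Pigeonhole: the 12 folders are the holes and the 70 emails are the pigeons.
If every folder held at most 5 emails, the total would be at most 12 × 5 = 60, which is less than 70.
So some folder holds at least ⌈70/12⌉ = 6 emails.

6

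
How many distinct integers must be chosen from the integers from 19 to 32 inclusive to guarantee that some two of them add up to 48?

10

Two chosen integers sum to 48 exactly when both halves of some pair {x, 48−x} with 19 ≤ x ≤ 48−x ≤ 29 are chosen — 5 such pairs.
The remaining 4 elements (those with no distinct partner in range) can never complete a 48-sum, so the worst case takes all of them and one from each pair: 4 + 5 = 9.
By the pigeonhole principle, the 10th integer has to be the second member of some pair, so 9 + 1 = 10.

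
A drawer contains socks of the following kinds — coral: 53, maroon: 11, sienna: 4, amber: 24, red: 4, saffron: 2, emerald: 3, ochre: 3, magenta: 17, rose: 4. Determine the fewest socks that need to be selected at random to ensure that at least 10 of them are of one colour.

57

An adversary could hand out at most 9 socks per colour (6 colours run out sooner): 9 + 9 + 4 + 9 + 4 + 2 + 3 + 3 + 9 + 4 = 56 socks and still no colour has 10.
By the pigeonhole principle, one more sock lands in a colour already at 9, so 57 draws are enough and 56 are not.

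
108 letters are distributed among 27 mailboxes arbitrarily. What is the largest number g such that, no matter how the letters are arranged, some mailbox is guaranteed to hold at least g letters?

The 27 mailboxes are the holes and the 108 letters are the pigeons.
If every mailbox held at most 3 letters, the total would be at most 27 × 3 = 81, which is less than 108.
So some mailbox holds at least ⌈108/27⌉ = 4 letters.

4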